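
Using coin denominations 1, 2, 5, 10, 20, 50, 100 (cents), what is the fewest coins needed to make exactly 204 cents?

204 − 2×100→4 − 2×2→0
Total coins = 2 + 2 = 4

4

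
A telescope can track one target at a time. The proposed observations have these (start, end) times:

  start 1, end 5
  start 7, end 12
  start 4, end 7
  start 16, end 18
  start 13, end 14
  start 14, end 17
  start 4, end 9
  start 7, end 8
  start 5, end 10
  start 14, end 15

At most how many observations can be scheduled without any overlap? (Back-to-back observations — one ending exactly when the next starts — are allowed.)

Sorted by end: (1,5)  (4,7)  (7,8)  (4,9)  (5,10)  (7,12)  (13,14)  (14,15)  (14,17)  (16,18)
take (1,5); skip (4,7); take (7,8); skip (4,9); skip (5,10); take (13,14); take (14,15); take (16,18).
Selected 5 observations.

5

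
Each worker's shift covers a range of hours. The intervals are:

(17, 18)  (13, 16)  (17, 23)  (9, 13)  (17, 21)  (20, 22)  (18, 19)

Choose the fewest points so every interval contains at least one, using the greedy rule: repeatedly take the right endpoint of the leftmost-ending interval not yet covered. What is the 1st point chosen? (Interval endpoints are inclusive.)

Sorted: [9,13] [13,16] [17,18] [18,19] [17,21] [20,22] [17,23]
{[9,13],[13,16]} hit by 13; {[17,18],[18,19],[17,21]} hit by 18; {[20,22],[17,23]} hit by 22.
Points: 13, 18, 22 (3 total).

13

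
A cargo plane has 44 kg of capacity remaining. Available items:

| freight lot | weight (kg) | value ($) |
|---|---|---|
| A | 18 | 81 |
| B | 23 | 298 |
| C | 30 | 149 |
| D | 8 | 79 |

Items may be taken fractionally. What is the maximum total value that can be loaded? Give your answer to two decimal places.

441.57

Greedy by value/weight ratio, highest first.
Order: B (298/23=12.96) > D (79/8=9.88) > C (149/30=4.97) > A (81/18=4.50)
Fill: take B (23 @ 298) → take D (8 @ 79) → take 13/30 of C → 64.57; 44/44 used.
Total value = 441.57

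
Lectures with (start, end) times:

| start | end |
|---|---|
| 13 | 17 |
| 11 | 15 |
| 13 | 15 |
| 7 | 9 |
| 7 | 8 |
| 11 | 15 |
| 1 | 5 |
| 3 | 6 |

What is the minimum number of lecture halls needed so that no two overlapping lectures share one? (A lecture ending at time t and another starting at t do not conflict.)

4

starts: [1, 3, 7, 7, 11, 11, 13, 13]
ends:   [5, 6, 8, 9, 15, 15, 15, 17]
s1→1 s3→2 e5→1 e6→0 s7→1 s7→2 e8→1 e9→0 s11→1 s11→2 s13→3 s13→4  — peak 4.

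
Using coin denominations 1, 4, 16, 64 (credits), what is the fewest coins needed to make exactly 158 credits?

8

Use the largest denomination that fits, subtract, and repeat.
158 − 2×64→30 − 1×16→14 − 3×4→2 − 2×1→0
Total coins = 2 + 1 + 3 + 2 = 8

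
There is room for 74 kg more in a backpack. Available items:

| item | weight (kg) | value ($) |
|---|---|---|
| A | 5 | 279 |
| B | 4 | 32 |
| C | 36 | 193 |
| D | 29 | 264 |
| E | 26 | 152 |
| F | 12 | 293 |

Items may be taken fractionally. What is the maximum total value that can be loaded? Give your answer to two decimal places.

1008.31

Greedy by value/weight ratio, highest first.
Ratios (sorted): A 55.80, F 24.42, D 9.10, B 8.00, E 5.85, C 5.36
take A (5 @ 279); take F (12 @ 293); take D (29 @ 264); take B (4 @ 32); take 24/26 of E → 140.31. Capacity used 74/74.
Total value = 1008.31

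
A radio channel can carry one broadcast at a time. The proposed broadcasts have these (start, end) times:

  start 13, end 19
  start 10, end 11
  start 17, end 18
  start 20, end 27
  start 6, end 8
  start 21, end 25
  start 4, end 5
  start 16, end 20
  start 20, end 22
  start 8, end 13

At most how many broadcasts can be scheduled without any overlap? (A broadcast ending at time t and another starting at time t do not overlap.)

Greedy by earliest finish: after sorting by end time, pick each interval compatible with the last pick.
By end time: (4,5), (6,8), (10,11), (8,13), (17,18), (13,19), (16,20), (20,22), (21,25), (20,27).
Pick (4,5); next start ≥ 5 → (6,8); next start ≥ 8 → (10,11); next start ≥ 11 → (17,18); next start ≥ 18 → (20,22).
Selected 5 broadcasts.

5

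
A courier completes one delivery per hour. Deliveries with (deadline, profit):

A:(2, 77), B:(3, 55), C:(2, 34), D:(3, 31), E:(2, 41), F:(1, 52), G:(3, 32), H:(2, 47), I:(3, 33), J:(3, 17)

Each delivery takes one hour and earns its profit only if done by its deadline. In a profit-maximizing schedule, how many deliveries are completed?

Profit order: A=77 B=55 F=52 H=47 E=41 C=34 I=33 G=32 D=31 J=17
Assign: A→slot 2, B→slot 3, F→slot 1, H skipped, E skipped, C skipped, I skipped, G skipped, D skipped, J skipped.
Slots: [1:F] [2:A] [3:B]
3 of 10 scheduled.

3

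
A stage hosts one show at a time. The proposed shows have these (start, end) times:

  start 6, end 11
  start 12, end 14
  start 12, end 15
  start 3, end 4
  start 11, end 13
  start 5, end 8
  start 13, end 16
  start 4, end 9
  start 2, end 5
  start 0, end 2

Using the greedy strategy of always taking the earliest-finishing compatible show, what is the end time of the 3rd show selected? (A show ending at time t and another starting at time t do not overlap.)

Order by finish time; keep every interval that doesn't clash with the previous kept one.
By end time: (0,2), (3,4), (2,5), (5,8), (4,9), (6,11), (11,13), (12,14), (12,15), (13,16).
Pick (0,2); next start ≥ 2 → (3,4); next start ≥ 4 → (5,8); next start ≥ 8 → (11,13); next start ≥ 13 → (13,16).
Selected: (0,2) (3,4) (5,8) (11,13) (13,16)

8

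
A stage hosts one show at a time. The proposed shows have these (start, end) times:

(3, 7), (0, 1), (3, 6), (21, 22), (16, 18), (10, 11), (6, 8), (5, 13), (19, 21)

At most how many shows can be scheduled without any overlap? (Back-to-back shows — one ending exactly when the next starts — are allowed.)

7

By end time: (0,1), (3,6), (3,7), (6,8), (10,11), (5,13), (16,18), (19,21), (21,22).
Pick (0,1); next start ≥ 1 → (3,6); next start ≥ 6 → (6,8); next start ≥ 8 → (10,11); next start ≥ 11 → (16,18); next start ≥ 18 → (19,21); next start ≥ 21 → (21,22).
Selected 7 shows.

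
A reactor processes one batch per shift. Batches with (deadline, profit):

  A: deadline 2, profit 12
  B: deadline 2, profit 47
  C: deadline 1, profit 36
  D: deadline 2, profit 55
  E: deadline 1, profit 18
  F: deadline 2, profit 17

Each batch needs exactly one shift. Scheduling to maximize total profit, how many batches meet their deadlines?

2

Sort by profit descending; place each in the latest free slot ≤ its deadline.
By profit: D(d2,55), B(d2,47), C(d1,36), E(d1,18), F(d2,17), A(d2,12)
D→slot 2; B→slot 1; C skipped; E skipped; F skipped; A skipped.
2 of 6 scheduled.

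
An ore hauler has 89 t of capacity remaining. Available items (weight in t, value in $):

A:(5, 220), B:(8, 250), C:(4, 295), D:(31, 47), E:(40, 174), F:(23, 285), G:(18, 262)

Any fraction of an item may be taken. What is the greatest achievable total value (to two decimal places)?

1446.85

Order: C (295/4=73.75) > A (220/5=44.00) > B (250/8=31.25) > G (262/18=14.56) > F (285/23=12.39) > E (174/40=4.35) > D (47/31=1.52)
Fill: take C (4 @ 295) → take A (5 @ 220) → take B (8 @ 250) → take G (18 @ 262) → take F (23 @ 285) → take 31/40 of E → 134.85; 89/89 used.
Total value = 1446.85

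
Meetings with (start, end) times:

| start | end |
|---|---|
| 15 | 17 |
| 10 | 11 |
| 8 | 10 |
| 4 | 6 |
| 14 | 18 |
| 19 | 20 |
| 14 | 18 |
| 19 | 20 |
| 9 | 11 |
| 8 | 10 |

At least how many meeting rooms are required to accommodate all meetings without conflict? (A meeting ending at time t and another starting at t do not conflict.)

starts: [4, 8, 8, 9, 10, 14, 14, 15, 19, 19]
ends:   [6, 10, 10, 11, 11, 17, 18, 18, 20, 20]
s4→1 e6→0 s8→1 s8→2 s9→3  — peak 3.

3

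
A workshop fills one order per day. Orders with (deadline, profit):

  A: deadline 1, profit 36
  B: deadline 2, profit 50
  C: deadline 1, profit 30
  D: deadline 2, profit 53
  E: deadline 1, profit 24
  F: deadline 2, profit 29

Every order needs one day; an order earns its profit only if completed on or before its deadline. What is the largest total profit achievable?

103

Take jobs in profit order; each goes to the latest open slot no later than its deadline.
By profit: D(d2,53), B(d2,50), A(d1,36), C(d1,30), F(d2,29), E(d1,24)
D→slot 2; B→slot 1; A skipped; C skipped; F skipped; E skipped.
Profit = 50 + 53 = 103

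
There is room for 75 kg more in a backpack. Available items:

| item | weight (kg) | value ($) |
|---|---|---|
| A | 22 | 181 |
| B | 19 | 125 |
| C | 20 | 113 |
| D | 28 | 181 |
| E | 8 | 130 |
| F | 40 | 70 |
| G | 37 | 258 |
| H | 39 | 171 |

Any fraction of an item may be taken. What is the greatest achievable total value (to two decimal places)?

621.63

Sort by value per unit weight and fill in that order.
Order: E (130/8=16.25) > A (181/22=8.23) > G (258/37=6.97) > B (125/19=6.58) > D (181/28=6.46) > C (113/20=5.65) > H (171/39=4.38) > F (70/40=1.75)
Fill: take E (8 @ 130) → take A (22 @ 181) → take G (37 @ 258) → take 8/19 of B → 52.63; 75/75 used.
Total value = 621.63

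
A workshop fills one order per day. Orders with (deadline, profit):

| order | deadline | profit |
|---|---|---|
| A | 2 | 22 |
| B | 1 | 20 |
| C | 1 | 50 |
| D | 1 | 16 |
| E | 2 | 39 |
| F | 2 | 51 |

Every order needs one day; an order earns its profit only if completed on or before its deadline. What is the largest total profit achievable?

Profit order: F=51 C=50 E=39 A=22 B=20 D=16
Assign: F→slot 2, C→slot 1, E skipped, A skipped, B skipped, D skipped.
Slots: [1:C] [2:F]
Profit = 50 + 51 = 101

101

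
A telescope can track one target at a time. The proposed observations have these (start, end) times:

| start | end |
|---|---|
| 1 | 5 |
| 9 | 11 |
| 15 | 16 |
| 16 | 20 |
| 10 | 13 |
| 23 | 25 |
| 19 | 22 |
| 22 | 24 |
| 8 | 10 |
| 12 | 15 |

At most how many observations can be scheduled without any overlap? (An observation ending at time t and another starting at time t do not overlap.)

6

Sort by end time and greedily take each interval whose start is ≥ the last chosen end.
By end time: (1,5), (8,10), (9,11), (10,13), (12,15), (15,16), (16,20), (19,22), (22,24), (23,25).
Pick (1,5); next start ≥ 5 → (8,10); next start ≥ 10 → (10,13); next start ≥ 13 → (15,16); next start ≥ 16 → (16,20); next start ≥ 20 → (22,24).
Selected 6 observations.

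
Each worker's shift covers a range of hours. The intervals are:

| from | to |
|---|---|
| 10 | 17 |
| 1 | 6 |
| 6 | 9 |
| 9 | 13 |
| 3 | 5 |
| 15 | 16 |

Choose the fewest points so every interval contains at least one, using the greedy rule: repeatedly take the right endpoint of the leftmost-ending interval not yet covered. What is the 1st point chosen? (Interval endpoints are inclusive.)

5

By right end: [3,5]  [1,6]  [6,9]  [9,13]  [15,16]  [10,17]
[3,5] uncovered → point at 5; [6,9] uncovered → point at 9; [15,16] uncovered → point at 16.
Points: 5, 9, 16 (3 total).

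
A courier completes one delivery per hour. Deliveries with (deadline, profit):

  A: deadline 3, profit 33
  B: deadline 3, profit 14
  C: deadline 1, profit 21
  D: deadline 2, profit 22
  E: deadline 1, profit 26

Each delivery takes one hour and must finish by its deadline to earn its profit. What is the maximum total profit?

81

By profit: A(d3,33), E(d1,26), D(d2,22), C(d1,21), B(d3,14)
A→slot 3; E→slot 1; D→slot 2; C skipped; B skipped.
Profit = 26 + 22 + 33 = 81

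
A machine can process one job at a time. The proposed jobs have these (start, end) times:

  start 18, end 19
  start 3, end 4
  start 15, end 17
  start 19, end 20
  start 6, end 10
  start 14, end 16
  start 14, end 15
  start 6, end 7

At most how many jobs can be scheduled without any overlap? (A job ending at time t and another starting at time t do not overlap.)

6

Order by finish time; keep every interval that doesn't clash with the previous kept one.
Sorted by end: (3,4)  (6,7)  (6,10)  (14,15)  (14,16)  (15,17)  (18,19)  (19,20)
take (3,4); take (6,7); take (14,15); skip (14,16); take (15,17); take (18,19); take (19,20).
Selected 6 jobs.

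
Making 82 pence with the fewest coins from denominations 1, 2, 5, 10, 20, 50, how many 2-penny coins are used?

1

Use the largest denomination that fits, subtract, and repeat.
82 − 1×50→32 − 1×20→12 − 1×10→2 − 1×2→0
Count of 2: 1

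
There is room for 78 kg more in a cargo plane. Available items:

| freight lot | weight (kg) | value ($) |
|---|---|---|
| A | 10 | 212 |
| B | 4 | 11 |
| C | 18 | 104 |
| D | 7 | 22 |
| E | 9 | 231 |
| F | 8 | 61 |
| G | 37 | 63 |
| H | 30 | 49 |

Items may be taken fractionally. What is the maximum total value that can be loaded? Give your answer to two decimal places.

678.46

Sort by value per unit weight and fill in that order.
Order: E (231/9=25.67) > A (212/10=21.20) > F (61/8=7.62) > C (104/18=5.78) > D (22/7=3.14) > B (11/4=2.75) > G (63/37=1.70) > H (49/30=1.63)
Fill: take E (9 @ 231) → take A (10 @ 212) → take F (8 @ 61) → take C (18 @ 104) → take D (7 @ 22) → take B (4 @ 11) → take 22/37 of G → 37.46; 78/78 used.
Total value = 678.46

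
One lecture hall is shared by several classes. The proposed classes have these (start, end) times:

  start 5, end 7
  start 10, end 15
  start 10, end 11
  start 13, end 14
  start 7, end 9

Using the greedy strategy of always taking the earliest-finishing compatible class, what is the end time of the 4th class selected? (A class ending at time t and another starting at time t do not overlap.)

Sorted by end: (5,7)  (7,9)  (10,11)  (13,14)  (10,15)
take (5,7); take (7,9); take (10,11); take (13,14); skip (10,15).
Selected: (5,7) (7,9) (10,11) (13,14)

14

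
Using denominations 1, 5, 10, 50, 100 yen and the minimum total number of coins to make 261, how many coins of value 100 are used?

2

261 − 2×100→61 − 1×50→11 − 1×10→1 − 1×1→0
Count of 100: 2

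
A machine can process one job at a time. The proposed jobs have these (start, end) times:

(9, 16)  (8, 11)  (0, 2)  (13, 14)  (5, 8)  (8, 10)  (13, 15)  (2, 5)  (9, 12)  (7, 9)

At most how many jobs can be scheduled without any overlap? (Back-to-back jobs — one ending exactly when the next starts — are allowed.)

Order by finish time; keep every interval that doesn't clash with the previous kept one.
Sorted by end: (0,2)  (2,5)  (5,8)  (7,9)  (8,10)  (8,11)  (9,12)  (13,14)  (13,15)  (9,16)
take (0,2); take (2,5); take (5,8); skip (7,9); take (8,10); take (13,14); skip (13,15).
Selected 5 jobs.

5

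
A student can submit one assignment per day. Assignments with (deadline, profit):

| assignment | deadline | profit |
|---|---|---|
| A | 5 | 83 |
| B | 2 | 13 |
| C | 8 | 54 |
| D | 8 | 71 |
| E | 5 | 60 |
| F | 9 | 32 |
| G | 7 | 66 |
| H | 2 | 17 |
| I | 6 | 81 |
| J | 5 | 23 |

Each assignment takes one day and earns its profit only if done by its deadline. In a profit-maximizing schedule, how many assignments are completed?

9

Profit order: A=83 I=81 D=71 G=66 E=60 C=54 F=32 J=23 H=17 B=13
Assign: A→slot 5, I→slot 6, D→slot 8, G→slot 7, E→slot 4, C→slot 3, F→slot 9, J→slot 2, H→slot 1, B skipped.
Slots: [1:H] [2:J] [3:C] [4:E] [5:A] [6:I] [7:G] [8:D] [9:F]
9 of 10 scheduled.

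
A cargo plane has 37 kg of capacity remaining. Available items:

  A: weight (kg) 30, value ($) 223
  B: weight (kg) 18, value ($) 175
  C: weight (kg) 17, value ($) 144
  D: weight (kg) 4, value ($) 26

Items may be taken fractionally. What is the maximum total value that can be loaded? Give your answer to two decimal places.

333.87

Ratios (sorted): B 9.72, C 8.47, A 7.43, D 6.50
take B (18 @ 175); take C (17 @ 144); take 2/30 of A → 14.87. Capacity used 37/37.
Total value = 333.87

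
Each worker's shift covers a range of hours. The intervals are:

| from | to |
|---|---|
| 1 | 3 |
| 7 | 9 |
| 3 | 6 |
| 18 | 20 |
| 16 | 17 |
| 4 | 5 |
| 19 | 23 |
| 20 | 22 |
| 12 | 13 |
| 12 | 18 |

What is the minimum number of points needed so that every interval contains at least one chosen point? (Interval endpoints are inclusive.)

6

Sorted: [1,3] [4,5] [3,6] [7,9] [12,13] [16,17] [12,18] [18,20] [20,22] [19,23]
{[1,3]} hit by 3; {[4,5],[3,6]} hit by 5; {[7,9]} hit by 9; {[12,13]} hit by 13; {[16,17],[12,18]} hit by 17; {[18,20],[20,22],[19,23]} hit by 20.
Points: 3, 5, 9, 13, 17, 20 (6 total).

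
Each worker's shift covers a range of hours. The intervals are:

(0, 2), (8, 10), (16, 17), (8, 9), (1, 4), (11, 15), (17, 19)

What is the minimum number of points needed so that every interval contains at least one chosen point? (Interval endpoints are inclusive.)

4

Sorted: [0,2] [1,4] [8,9] [8,10] [11,15] [16,17] [17,19]
{[0,2],[1,4]} hit by 2; {[8,9],[8,10]} hit by 9; {[11,15]} hit by 15; {[16,17],[17,19]} hit by 17.
Points: 2, 9, 15, 17 (4 total).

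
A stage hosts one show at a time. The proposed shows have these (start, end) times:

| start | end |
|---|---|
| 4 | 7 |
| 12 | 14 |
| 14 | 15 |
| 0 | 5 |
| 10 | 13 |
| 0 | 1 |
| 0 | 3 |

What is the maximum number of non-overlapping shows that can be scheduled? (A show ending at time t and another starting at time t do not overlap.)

4

Sort by end time and greedily take each interval whose start is ≥ the last chosen end.
Sorted by end: (0,1)  (0,3)  (0,5)  (4,7)  (10,13)  (12,14)  (14,15)
take (0,1); take (4,7); take (10,13); skip (12,14); take (14,15).
Selected 4 shows.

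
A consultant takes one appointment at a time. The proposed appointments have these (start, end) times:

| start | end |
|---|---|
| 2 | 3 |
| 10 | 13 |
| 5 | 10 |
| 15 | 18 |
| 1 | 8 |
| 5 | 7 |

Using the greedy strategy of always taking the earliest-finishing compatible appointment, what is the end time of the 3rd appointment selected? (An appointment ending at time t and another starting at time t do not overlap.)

13

Sorted by end: (2,3)  (5,7)  (1,8)  (5,10)  (10,13)  (15,18)
take (2,3); take (5,7); skip (5,10); take (10,13); take (15,18).
Selected: (2,3) (5,7) (10,13) (15,18)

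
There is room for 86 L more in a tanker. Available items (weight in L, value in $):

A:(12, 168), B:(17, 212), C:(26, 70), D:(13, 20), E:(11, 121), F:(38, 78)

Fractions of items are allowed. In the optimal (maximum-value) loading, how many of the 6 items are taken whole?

Sort by value per unit weight and fill in that order.
Order: A (168/12=14.00) > B (212/17=12.47) > E (121/11=11.00) > C (70/26=2.69) > F (78/38=2.05) > D (20/13=1.54)
Fill: take A (12 @ 168) → take B (17 @ 212) → take E (11 @ 121) → take C (26 @ 70) → take 20/38 of F → 41.05; 86/86 used.
4 item(s) taken whole; one partial (take 20/38 of F).

4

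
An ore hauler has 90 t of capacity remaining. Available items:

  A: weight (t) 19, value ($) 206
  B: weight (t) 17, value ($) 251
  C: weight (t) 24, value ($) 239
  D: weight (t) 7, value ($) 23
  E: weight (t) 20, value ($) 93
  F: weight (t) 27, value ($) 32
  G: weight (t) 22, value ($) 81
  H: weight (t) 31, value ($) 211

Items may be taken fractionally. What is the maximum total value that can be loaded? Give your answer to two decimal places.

900.19

Ratios (sorted): B 14.76, A 10.84, C 9.96, H 6.81, E 4.65, G 3.68, D 3.29, F 1.19
take B (17 @ 251); take A (19 @ 206); take C (24 @ 239); take 30/31 of H → 204.19. Capacity used 90/90.
Total value = 900.19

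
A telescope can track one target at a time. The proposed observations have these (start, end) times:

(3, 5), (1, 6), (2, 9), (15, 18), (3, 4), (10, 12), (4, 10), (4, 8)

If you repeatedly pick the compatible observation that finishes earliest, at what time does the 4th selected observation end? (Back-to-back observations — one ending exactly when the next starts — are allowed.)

18

By end time: (3,4), (3,5), (1,6), (4,8), (2,9), (4,10), (10,12), (15,18).
Pick (3,4); next start ≥ 4 → (4,8); next start ≥ 8 → (10,12); next start ≥ 12 → (15,18).
Selected: (3,4) (4,8) (10,12) (15,18)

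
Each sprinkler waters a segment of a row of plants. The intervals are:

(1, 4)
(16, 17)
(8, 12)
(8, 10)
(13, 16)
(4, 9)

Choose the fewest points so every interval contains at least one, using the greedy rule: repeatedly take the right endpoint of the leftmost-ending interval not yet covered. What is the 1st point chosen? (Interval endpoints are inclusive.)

4

Sort by right endpoint; whenever an interval is uncovered, place a point at its right end.
Sorted: [1,4] [4,9] [8,10] [8,12] [13,16] [16,17]
{[1,4],[4,9]} hit by 4; {[8,10],[8,12]} hit by 10; {[13,16],[16,17]} hit by 16.
Points: 4, 10, 16 (3 total).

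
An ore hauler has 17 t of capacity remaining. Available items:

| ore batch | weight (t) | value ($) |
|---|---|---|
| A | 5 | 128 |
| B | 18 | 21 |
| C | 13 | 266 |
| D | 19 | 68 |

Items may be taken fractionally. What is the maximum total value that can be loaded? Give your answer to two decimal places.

Sort by value per unit weight and fill in that order.
Order: A (128/5=25.60) > C (266/13=20.46) > D (68/19=3.58) > B (21/18=1.17)
Fill: take A (5 @ 128) → take 12/13 of C → 245.54; 17/17 used.
Total value = 373.54

373.54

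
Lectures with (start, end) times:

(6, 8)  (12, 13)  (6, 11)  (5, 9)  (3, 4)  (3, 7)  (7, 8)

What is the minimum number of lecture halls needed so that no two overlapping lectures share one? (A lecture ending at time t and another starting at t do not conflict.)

Count concurrent intervals with a sweep; the peak is the room count.
starts: [3, 3, 5, 6, 6, 7, 12]
ends:   [4, 7, 8, 8, 9, 11, 13]
s3→1 s3→2 e4→1 s5→2 s6→3 s6→4  — peak 4.

4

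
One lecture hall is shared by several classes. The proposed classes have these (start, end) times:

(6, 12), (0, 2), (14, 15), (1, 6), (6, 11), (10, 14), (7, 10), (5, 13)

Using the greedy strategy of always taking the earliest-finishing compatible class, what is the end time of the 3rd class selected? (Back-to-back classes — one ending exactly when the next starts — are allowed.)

Order by finish time; keep every interval that doesn't clash with the previous kept one.
Sorted by end: (0,2)  (1,6)  (7,10)  (6,11)  (6,12)  (5,13)  (10,14)  (14,15)
take (0,2); skip (1,6); take (7,10); skip (6,11); take (10,14); take (14,15).
Selected: (0,2) (7,10) (10,14) (14,15)

14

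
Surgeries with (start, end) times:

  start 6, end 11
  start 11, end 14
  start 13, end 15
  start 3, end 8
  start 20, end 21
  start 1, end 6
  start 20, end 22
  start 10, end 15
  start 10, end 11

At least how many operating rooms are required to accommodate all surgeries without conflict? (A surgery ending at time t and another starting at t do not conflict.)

3

Count concurrent intervals with a sweep; the peak is the room count.
starts: [1, 3, 6, 10, 10, 11, 13, 20, 20]
ends:   [6, 8, 11, 11, 14, 15, 15, 21, 22]
s1→1 s3→2 e6→1 s6→2 e8→1 s10→2 s10→3  — peak 3.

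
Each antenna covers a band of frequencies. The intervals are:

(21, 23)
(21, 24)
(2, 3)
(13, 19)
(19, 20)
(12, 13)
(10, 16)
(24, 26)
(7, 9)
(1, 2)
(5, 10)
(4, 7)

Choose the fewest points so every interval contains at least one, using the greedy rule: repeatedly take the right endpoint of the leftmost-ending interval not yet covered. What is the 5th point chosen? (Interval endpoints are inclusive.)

23

By right end: [1,2]  [2,3]  [4,7]  [7,9]  [5,10]  [12,13]  [10,16]  [13,19]  [19,20]  [21,23]  [21,24]  [24,26]
[1,2] uncovered → point at 2; [4,7] uncovered → point at 7; [12,13] uncovered → point at 13; [19,20] uncovered → point at 20; [21,23] uncovered → point at 23; [24,26] uncovered → point at 26.
Points: 2, 7, 13, 20, 23, 26 (6 total).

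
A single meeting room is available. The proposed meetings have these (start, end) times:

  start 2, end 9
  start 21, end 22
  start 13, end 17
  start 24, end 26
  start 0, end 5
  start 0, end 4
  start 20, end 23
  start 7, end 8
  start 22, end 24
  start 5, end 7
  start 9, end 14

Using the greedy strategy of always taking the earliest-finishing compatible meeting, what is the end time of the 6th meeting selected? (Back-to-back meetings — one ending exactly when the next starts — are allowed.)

Greedy by earliest finish: after sorting by end time, pick each interval compatible with the last pick.
Sorted by end: (0,4)  (0,5)  (5,7)  (7,8)  (2,9)  (9,14)  (13,17)  (21,22)  (20,23)  (22,24)  (24,26)
take (0,4); take (5,7); take (7,8); skip (2,9); take (9,14); take (21,22); take (22,24); take (24,26).
Selected: (0,4) (5,7) (7,8) (9,14) (21,22) (22,24) (24,26)

24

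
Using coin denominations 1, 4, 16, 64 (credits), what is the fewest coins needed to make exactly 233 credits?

Use the largest denomination that fits, subtract, and repeat.
233 = 3×64 + 2×16 + 2×4 + 1×1
Total coins = 3 + 2 + 2 + 1 = 8

8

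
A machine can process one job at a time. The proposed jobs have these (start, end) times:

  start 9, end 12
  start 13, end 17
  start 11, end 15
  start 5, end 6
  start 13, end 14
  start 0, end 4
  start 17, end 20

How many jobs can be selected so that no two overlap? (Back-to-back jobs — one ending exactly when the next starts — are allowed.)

5

By end time: (0,4), (5,6), (9,12), (13,14), (11,15), (13,17), (17,20).
Pick (0,4); next start ≥ 4 → (5,6); next start ≥ 6 → (9,12); next start ≥ 12 → (13,14); next start ≥ 14 → (17,20).
Selected 5 jobs.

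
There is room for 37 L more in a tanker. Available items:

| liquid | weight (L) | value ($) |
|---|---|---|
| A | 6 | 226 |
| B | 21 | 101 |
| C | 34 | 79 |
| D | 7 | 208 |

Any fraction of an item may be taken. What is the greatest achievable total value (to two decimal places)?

Sort by value per unit weight and fill in that order.
Ratios (sorted): A 37.67, D 29.71, B 4.81, C 2.32
take A (6 @ 226); take D (7 @ 208); take B (21 @ 101); take 3/34 of C → 6.97. Capacity used 37/37.
Total value = 541.97

541.97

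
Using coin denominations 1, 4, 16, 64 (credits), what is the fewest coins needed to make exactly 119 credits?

8

119 − 1×64→55 − 3×16→7 − 1×4→3 − 3×1→0
Total coins = 1 + 3 + 1 + 3 = 8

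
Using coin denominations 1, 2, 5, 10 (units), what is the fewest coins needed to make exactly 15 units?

2

15 − 1×10→5 − 1×5→0
Total coins = 1 + 1 = 2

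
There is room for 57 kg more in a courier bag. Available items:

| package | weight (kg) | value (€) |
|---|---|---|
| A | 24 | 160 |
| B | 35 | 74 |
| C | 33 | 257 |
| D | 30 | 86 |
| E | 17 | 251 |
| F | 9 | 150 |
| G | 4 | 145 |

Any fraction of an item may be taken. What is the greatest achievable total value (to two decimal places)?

756.27

Greedy by value/weight ratio, highest first.
Order: G (145/4=36.25) > F (150/9=16.67) > E (251/17=14.76) > C (257/33=7.79) > A (160/24=6.67) > D (86/30=2.87) > B (74/35=2.11)
Fill: take G (4 @ 145) → take F (9 @ 150) → take E (17 @ 251) → take 27/33 of C → 210.27; 57/57 used.
Total value = 756.27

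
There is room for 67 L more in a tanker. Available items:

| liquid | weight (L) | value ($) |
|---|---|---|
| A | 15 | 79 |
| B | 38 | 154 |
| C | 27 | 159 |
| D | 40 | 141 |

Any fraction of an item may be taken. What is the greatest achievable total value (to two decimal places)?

Sort by value per unit weight and fill in that order.
Order: C (159/27=5.89) > A (79/15=5.27) > B (154/38=4.05) > D (141/40=3.52)
Fill: take C (27 @ 159) → take A (15 @ 79) → take 25/38 of B → 101.32; 67/67 used.
Total value = 339.32

339.32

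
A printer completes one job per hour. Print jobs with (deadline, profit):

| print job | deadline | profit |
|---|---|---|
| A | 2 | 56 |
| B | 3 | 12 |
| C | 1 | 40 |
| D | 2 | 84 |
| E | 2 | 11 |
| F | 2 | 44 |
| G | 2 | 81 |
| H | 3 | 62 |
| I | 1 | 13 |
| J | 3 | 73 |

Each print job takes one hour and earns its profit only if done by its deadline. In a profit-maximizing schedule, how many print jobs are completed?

3

Take jobs in profit order; each goes to the latest open slot no later than its deadline.
By profit: D(d2,84), G(d2,81), J(d3,73), H(d3,62), A(d2,56), F(d2,44), C(d1,40), I(d1,13), B(d3,12), E(d2,11)
D→slot 2; G→slot 1; J→slot 3; H skipped; A skipped; F skipped; C skipped; I skipped; B skipped; E skipped.
3 of 10 scheduled.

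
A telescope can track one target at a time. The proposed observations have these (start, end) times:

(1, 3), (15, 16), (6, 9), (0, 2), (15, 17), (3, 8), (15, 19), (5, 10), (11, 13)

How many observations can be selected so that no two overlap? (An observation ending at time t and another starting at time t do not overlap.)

Greedy by earliest finish: after sorting by end time, pick each interval compatible with the last pick.
By end time: (0,2), (1,3), (3,8), (6,9), (5,10), (11,13), (15,16), (15,17), (15,19).
Pick (0,2); next start ≥ 2 → (3,8); next start ≥ 8 → (11,13); next start ≥ 13 → (15,16).
Selected 4 observations.

4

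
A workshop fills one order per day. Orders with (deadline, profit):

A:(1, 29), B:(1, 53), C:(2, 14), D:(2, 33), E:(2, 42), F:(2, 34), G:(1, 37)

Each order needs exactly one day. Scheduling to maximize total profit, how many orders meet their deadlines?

Take jobs in profit order; each goes to the latest open slot no later than its deadline.
By profit: B(d1,53), E(d2,42), G(d1,37), F(d2,34), D(d2,33), A(d1,29), C(d2,14)
B→slot 1; E→slot 2; G skipped; F skipped; D skipped; A skipped; C skipped.
2 of 7 scheduled.

2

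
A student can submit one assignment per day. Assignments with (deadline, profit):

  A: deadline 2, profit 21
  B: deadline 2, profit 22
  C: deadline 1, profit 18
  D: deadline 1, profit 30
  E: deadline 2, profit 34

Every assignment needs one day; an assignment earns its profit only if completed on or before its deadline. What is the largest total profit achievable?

64

Sort by profit descending; place each in the latest free slot ≤ its deadline.
By profit: E(d2,34), D(d1,30), B(d2,22), A(d2,21), C(d1,18)
E→slot 2; D→slot 1; B skipped; A skipped; C skipped.
Profit = 30 + 34 = 64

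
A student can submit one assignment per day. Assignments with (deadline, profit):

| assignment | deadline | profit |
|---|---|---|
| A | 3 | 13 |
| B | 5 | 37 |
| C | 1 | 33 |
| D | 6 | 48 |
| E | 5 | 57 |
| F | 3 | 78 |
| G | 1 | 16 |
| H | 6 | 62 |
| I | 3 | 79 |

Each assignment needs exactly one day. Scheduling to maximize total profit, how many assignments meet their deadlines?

Profit order: I=79 F=78 H=62 E=57 D=48 B=37 C=33 G=16 A=13
Assign: I→slot 3, F→slot 2, H→slot 6, E→slot 5, D→slot 4, B→slot 1, C skipped, G skipped, A skipped.
Slots: [1:B] [2:F] [3:I] [4:D] [5:E] [6:H]
6 of 9 scheduled.

6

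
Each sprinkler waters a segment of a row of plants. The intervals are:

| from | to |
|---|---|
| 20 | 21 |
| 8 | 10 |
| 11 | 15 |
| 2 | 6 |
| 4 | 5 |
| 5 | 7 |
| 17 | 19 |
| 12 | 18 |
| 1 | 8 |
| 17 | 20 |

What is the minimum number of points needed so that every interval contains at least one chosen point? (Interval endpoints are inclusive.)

Sort by right endpoint; whenever an interval is uncovered, place a point at its right end.
Sorted: [4,5] [2,6] [5,7] [1,8] [8,10] [11,15] [12,18] [17,19] [17,20] [20,21]
{[4,5],[2,6],[5,7],[1,8]} hit by 5; {[8,10]} hit by 10; {[11,15],[12,18]} hit by 15; {[17,19],[17,20]} hit by 19; {[20,21]} hit by 21.
Points: 5, 10, 15, 19, 21 (5 total).

5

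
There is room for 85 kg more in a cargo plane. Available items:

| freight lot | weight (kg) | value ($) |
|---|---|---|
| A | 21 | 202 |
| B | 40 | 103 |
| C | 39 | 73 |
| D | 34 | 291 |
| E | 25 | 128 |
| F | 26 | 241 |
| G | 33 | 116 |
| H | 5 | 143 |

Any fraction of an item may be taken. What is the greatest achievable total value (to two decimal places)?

Greedy by value/weight ratio, highest first.
Order: H (143/5=28.60) > A (202/21=9.62) > F (241/26=9.27) > D (291/34=8.56) > E (128/25=5.12) > G (116/33=3.52) > B (103/40=2.58) > C (73/39=1.87)
Fill: take H (5 @ 143) → take A (21 @ 202) → take F (26 @ 241) → take 33/34 of D → 282.44; 85/85 used.
Total value = 868.44

868.44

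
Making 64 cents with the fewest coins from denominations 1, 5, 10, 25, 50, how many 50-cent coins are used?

1

64 − 1×50→14 − 1×10→4 − 4×1→0
Count of 50: 1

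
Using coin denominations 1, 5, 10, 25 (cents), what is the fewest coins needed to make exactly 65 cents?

4

65 = 2×25 + 1×10 + 1×5
Total coins = 2 + 1 + 1 = 4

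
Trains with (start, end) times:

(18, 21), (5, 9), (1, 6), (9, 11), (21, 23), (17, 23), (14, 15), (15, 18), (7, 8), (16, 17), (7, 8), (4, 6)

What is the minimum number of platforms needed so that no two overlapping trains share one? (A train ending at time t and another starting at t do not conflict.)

3

starts: [1, 4, 5, 7, 7, 9, 14, 15, 16, 17, 18, 21]
ends:   [6, 6, 8, 8, 9, 11, 15, 17, 18, 21, 23, 23]
s1→1 s4→2 s5→3  — peak 3.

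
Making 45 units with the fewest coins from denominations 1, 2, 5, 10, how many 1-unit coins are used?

Greedy: take as many of the largest coin as possible, then repeat with the remainder.
45 = 4×10 + 1×5
Count of 1: 0

0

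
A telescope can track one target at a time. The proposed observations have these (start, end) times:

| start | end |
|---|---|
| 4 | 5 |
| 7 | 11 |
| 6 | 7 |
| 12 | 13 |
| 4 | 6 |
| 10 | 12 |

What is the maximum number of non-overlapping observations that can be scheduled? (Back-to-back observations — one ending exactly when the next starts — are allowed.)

Greedy by earliest finish: after sorting by end time, pick each interval compatible with the last pick.
By end time: (4,5), (4,6), (6,7), (7,11), (10,12), (12,13).
Pick (4,5); next start ≥ 5 → (6,7); next start ≥ 7 → (7,11); next start ≥ 11 → (12,13).
Selected 4 observations.

4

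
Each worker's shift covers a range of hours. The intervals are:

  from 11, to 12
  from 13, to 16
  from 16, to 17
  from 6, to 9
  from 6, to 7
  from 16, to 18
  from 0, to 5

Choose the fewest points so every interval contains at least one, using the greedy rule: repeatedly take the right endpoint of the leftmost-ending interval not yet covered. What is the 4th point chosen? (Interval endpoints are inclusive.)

16

Sort by right endpoint; whenever an interval is uncovered, place a point at its right end.
Sorted: [0,5] [6,7] [6,9] [11,12] [13,16] [16,17] [16,18]
{[0,5]} hit by 5; {[6,7],[6,9]} hit by 7; {[11,12]} hit by 12; {[13,16],[16,17],[16,18]} hit by 16.
Points: 5, 7, 12, 16 (4 total).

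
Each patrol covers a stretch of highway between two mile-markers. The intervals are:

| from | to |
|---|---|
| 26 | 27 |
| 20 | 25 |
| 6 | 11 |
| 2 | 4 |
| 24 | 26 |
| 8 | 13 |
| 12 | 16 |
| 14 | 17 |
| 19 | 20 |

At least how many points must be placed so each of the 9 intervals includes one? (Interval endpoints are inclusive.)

Sort by right endpoint; whenever an interval is uncovered, place a point at its right end.
By right end: [2,4]  [6,11]  [8,13]  [12,16]  [14,17]  [19,20]  [20,25]  [24,26]  [26,27]
[2,4] uncovered → point at 4; [6,11] uncovered → point at 11; [12,16] uncovered → point at 16; [19,20] uncovered → point at 20; [24,26] uncovered → point at 26.
Points: 4, 11, 16, 20, 26 (5 total).

5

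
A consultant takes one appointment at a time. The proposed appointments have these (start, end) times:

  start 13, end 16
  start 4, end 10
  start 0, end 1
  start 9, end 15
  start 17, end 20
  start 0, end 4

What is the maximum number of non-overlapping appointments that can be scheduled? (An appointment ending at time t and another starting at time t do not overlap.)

Order by finish time; keep every interval that doesn't clash with the previous kept one.
By end time: (0,1), (0,4), (4,10), (9,15), (13,16), (17,20).
Pick (0,1); next start ≥ 1 → (4,10); next start ≥ 10 → (13,16); next start ≥ 16 → (17,20).
Selected 4 appointments.

4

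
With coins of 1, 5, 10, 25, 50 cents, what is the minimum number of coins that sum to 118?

Greedy: take as many of the largest coin as possible, then repeat with the remainder.
118 − 2×50→18 − 1×10→8 − 1×5→3 − 3×1→0
Total coins = 2 + 1 + 1 + 3 = 7

7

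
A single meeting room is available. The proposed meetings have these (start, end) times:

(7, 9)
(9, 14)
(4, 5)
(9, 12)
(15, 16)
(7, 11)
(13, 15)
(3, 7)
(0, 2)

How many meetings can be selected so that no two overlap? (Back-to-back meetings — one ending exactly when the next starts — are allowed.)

6

Sort by end time and greedily take each interval whose start is ≥ the last chosen end.
By end time: (0,2), (4,5), (3,7), (7,9), (7,11), (9,12), (9,14), (13,15), (15,16).
Pick (0,2); next start ≥ 2 → (4,5); next start ≥ 5 → (7,9); next start ≥ 9 → (9,12); next start ≥ 12 → (13,15); next start ≥ 15 → (15,16).
Selected 6 meetings.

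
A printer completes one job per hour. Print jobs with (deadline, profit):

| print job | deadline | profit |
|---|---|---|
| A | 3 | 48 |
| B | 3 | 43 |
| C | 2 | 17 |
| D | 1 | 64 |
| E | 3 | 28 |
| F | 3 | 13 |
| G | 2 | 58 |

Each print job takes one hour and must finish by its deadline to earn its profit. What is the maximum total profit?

170

Sort by profit descending; place each in the latest free slot ≤ its deadline.
Profit order: D=64 G=58 A=48 B=43 E=28 C=17 F=13
Assign: D→slot 1, G→slot 2, A→slot 3, B skipped, E skipped, C skipped, F skipped.
Slots: [1:D] [2:G] [3:A]
Profit = 64 + 58 + 48 = 170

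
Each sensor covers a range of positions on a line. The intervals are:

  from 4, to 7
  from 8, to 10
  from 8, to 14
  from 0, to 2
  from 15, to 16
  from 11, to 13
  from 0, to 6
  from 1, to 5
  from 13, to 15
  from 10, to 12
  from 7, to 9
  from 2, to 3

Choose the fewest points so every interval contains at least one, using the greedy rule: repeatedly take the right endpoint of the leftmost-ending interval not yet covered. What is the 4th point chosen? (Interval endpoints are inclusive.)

Sort by right endpoint; whenever an interval is uncovered, place a point at its right end.
By right end: [0,2]  [2,3]  [1,5]  [0,6]  [4,7]  [7,9]  [8,10]  [10,12]  [11,13]  [8,14]  [13,15]  [15,16]
[0,2] uncovered → point at 2; [4,7] uncovered → point at 7; [8,10] uncovered → point at 10; [11,13] uncovered → point at 13; [15,16] uncovered → point at 16.
Points: 2, 7, 10, 13, 16 (5 total).

13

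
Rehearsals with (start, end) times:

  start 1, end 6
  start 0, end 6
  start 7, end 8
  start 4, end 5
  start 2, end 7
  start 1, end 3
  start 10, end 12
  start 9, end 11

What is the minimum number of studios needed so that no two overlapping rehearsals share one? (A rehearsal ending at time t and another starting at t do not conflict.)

4

Events (time:±→running): 0:+→1 1:+→2 1:+→3 2:+→4 … peak 4.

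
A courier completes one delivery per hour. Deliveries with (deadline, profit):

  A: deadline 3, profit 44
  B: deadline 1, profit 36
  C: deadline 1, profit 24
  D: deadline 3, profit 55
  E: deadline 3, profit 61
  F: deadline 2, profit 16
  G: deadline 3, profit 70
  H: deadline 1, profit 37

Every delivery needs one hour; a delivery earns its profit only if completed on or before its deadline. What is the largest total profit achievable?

By profit: G(d3,70), E(d3,61), D(d3,55), A(d3,44), H(d1,37), B(d1,36), C(d1,24), F(d2,16)
G→slot 3; E→slot 2; D→slot 1; A skipped; H skipped; B skipped; C skipped; F skipped.
Profit = 55 + 61 + 70 = 186

186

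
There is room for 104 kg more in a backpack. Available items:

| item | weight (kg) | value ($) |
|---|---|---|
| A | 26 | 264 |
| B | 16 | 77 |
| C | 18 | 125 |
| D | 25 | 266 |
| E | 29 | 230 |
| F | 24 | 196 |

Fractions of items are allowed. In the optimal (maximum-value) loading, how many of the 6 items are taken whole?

Ratios (sorted): D 10.64, A 10.15, F 8.17, E 7.93, C 6.94, B 4.81
take D (25 @ 266); take A (26 @ 264); take F (24 @ 196); take E (29 @ 230). Capacity used 104/104.
4 item(s) taken whole.

4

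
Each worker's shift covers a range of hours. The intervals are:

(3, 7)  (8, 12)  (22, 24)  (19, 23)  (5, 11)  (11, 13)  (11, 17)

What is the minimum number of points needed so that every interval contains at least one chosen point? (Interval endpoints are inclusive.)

Sorted: [3,7] [5,11] [8,12] [11,13] [11,17] [19,23] [22,24]
{[3,7],[5,11]} hit by 7; {[8,12],[11,13],[11,17]} hit by 12; {[19,23],[22,24]} hit by 23.
Points: 7, 12, 23 (3 total).

3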